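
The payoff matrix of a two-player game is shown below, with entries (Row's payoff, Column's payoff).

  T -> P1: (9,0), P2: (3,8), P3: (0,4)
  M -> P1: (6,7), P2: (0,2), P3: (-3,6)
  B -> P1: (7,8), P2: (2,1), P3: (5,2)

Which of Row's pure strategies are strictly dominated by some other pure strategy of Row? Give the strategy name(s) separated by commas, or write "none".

M

T is not dominated — it holds its own against M at P1 (9>6); B at P1 (9>7).
M is strictly dominated by T (P1: 9>6, P2: 3>0, P3: 0>-3).
B: no other strategy beats it everywhere (T at P3 (5>0); M at P1 (7>6)).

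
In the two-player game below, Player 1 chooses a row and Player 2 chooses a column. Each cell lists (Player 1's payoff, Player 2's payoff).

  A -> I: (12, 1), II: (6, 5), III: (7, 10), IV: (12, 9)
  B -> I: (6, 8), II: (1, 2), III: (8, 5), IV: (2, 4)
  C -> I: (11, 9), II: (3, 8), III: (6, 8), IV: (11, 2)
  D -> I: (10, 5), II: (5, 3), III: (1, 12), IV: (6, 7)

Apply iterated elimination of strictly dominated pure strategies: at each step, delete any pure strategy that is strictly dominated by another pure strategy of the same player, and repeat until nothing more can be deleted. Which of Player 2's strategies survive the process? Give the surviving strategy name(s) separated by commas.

For Player 1, A strictly dominates C on the remaining columns (I: 12>11, II: 6>3, III: 7>6, IV: 12>11); eliminate C.
Player 1's strategy D is strictly dominated by A (I: 12>10, II: 6>5, III: 7>1, IV: 12>6) and is removed.
Player 2's strategy II is strictly dominated by III (A: 10>5, B: 5>2) and is removed.
Player 2's strategy IV is strictly dominated by III (A: 10>9, B: 5>4) and is removed.
Among the remaining strategies, none is strictly dominated by another pure strategy of the same player, so the elimination stops.
Surviving strategies — Player 1: {A, B}; Player 2: {I, III}.

I, III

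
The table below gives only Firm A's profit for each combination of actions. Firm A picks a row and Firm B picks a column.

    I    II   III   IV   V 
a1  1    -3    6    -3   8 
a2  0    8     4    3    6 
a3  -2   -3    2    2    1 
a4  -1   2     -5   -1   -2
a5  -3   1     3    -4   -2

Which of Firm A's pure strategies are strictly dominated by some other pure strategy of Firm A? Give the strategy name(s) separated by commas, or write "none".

a3, a4, a5

a1: no other strategy beats it everywhere (a2 at I (1>0); a3 at I (1>-2); a4 at I (1>-1); a5 at I (1>-3)).
a2: no other strategy beats it everywhere (a1 at II (8>-3); a3 at I (0>-2); a4 at I (0>-1); a5 at I (0>-3)).
a3 is strictly dominated by a2 (I: 0>-2, II: 8>-3, III: 4>2, IV: 3>2, V: 6>1).
a4: dominated, since a2 does at least as well everywhere (I: 0>-1, II: 8>2, III: 4>-5, IV: 3>-1, V: 6>-2).
a5: dominated, since a2 does at least as well everywhere (I: 0>-3, II: 8>1, III: 4>3, IV: 3>-4, V: 6>-2).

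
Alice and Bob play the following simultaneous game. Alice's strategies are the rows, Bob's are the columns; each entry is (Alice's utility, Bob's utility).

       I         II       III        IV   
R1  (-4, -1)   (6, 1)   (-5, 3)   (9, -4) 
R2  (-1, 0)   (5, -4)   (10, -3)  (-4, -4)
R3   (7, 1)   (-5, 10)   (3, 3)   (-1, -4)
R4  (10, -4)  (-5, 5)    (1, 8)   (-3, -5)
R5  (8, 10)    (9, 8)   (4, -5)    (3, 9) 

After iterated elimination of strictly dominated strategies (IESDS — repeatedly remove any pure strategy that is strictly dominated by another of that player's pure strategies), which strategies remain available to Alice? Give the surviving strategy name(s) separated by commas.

R2, R4, R5

For Alice, R5 strictly dominates R3 on the remaining columns (I: 8>7, II: 9>-5, III: 4>3, IV: 3>-1); eliminate R3.
Bob's strategy IV is strictly dominated by I (R1: -1>-4, R2: 0>-4, R4: -4>-5, R5: 10>9) and is removed.
Alice's strategy R1 is strictly dominated by R5 (I: 8>-4, II: 9>6, III: 4>-5) and is removed.
Among the remaining strategies, none is strictly dominated by another pure strategy of the same player, so the elimination stops.
Surviving strategies — Alice: {R2, R4, R5}; Bob: {I, II, III}.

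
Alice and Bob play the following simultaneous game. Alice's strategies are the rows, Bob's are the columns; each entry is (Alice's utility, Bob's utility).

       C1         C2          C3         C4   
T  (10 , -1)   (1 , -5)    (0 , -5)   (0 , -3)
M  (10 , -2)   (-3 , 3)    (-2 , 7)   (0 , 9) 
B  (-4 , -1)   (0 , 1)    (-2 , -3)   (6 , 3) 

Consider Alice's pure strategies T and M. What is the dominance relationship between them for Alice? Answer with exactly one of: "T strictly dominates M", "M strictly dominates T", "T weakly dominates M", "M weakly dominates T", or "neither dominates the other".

Compare T to M across each opponent action: C1: 10=10, C2: 1>-3, C3: 0>-2, C4: 0=0.
T is at least as good everywhere and strictly better somewhere (tied only at C1, C4), so T weakly but not strictly dominates M.

T weakly dominates M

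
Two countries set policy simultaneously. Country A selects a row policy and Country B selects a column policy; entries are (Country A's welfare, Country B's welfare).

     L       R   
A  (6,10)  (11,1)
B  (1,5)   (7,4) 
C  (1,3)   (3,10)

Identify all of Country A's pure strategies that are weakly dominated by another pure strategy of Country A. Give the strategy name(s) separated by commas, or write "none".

A: no other strategy beats it everywhere (B at L (6>1); C at L (6>1)).
B: dominated, since A does at least as well everywhere (L: 6>1, R: 11>7).
A weakly dominates C — L: 6>1, R: 11>3.

B, C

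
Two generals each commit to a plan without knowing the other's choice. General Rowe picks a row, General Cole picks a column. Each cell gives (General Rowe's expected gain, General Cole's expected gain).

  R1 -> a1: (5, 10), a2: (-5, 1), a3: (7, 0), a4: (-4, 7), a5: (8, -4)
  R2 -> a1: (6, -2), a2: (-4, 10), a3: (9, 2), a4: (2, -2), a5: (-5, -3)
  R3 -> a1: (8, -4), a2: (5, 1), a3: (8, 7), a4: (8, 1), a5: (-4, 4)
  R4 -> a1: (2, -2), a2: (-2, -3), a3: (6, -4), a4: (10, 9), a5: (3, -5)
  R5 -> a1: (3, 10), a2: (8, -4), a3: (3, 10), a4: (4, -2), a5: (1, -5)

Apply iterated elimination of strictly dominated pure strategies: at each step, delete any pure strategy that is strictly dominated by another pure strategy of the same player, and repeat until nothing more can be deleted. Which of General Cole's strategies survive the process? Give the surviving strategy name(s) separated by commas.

a1, a2, a3, a4

For General Cole, a3 strictly dominates a5 on the remaining rows (R1: 0>-4, R2: 2>-3, R3: 7>4, R4: -4>-5, R5: 10>-5); eliminate a5.
Row R1 is eliminated: R2 beats it against every remaining column (a1: 6>5, a2: -4>-5, a3: 9>7, a4: 2>-4).
Among the remaining strategies, none is strictly dominated by another pure strategy of the same player, so the elimination stops.
Surviving strategies — General Rowe: {R2, R3, R4, R5}; General Cole: {a1, a2, a3, a4}.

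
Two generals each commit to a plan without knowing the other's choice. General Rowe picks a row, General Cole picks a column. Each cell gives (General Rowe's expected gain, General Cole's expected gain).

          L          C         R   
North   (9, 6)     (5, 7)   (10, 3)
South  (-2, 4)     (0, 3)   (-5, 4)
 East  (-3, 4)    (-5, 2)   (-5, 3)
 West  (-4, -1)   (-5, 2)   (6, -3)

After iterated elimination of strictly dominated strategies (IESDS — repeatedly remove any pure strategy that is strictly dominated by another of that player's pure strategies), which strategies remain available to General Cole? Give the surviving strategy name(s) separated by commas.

Row South is eliminated: North beats it against every remaining column (L: 9>-2, C: 5>0, R: 10>-5).
Row East is eliminated: North beats it against every remaining column (L: 9>-3, C: 5>-5, R: 10>-5).
General Rowe's strategy West is strictly dominated by North (L: 9>-4, C: 5>-5, R: 10>6) and is removed.
For General Cole, C strictly dominates L on the remaining rows (North: 7>6); eliminate L.
General Cole's strategy R is strictly dominated by C (North: 7>3) and is removed.
Among the remaining strategies, none is strictly dominated by another pure strategy of the same player, so the elimination stops.
Surviving strategies — General Rowe: {North}; General Cole: {C}.

C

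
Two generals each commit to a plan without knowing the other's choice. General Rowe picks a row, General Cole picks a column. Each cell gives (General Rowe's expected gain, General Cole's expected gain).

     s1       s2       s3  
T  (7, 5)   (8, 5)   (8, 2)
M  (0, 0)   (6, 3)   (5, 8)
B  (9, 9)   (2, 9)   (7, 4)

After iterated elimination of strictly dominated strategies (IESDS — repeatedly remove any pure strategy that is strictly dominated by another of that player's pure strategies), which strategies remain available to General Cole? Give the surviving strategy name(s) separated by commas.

For General Rowe, T strictly dominates M on the remaining columns (s1: 7>0, s2: 8>6, s3: 8>5); eliminate M.
Column s3 is eliminated: s1 beats it against every remaining row (T: 5>2, B: 9>4).
Among the remaining strategies, none is strictly dominated by another pure strategy of the same player, so the elimination stops.
Surviving strategies — General Rowe: {T, B}; General Cole: {s1, s2}.

s1, s2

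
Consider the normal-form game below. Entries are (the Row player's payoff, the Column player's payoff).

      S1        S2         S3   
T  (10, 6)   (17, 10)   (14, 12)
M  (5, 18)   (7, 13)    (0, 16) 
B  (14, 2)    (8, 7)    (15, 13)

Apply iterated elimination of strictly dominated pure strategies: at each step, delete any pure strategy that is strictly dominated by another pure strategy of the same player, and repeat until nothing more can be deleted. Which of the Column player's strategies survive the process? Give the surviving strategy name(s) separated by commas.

S3

Row M is eliminated: T beats it against every remaining column (S1: 10>5, S2: 17>7, S3: 14>0).
For the Column player, S2 strictly dominates S1 on the remaining rows (T: 10>6, B: 7>2); eliminate S1.
Column S2 is eliminated: S3 beats it against every remaining row (T: 12>10, B: 13>7).
Row T is eliminated: B beats it against every remaining column (S3: 15>14).
Among the remaining strategies, none is strictly dominated by another pure strategy of the same player, so the elimination stops.
Surviving strategies — the Row player: {B}; the Column player: {S3}.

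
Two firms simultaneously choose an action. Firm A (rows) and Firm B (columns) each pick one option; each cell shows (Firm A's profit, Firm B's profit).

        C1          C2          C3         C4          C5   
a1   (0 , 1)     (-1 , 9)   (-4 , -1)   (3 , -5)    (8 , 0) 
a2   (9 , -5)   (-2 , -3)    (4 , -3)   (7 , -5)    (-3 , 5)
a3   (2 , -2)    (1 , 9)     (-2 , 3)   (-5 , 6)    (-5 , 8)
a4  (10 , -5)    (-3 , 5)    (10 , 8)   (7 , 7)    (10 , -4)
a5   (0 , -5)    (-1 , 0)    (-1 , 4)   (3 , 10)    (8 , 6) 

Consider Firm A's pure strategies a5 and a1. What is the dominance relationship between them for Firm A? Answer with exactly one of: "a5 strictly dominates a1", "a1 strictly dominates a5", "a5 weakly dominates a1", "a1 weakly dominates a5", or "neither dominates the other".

a5's payoffs vs a1's, by Firm B's action — C1: 0=0, C2: -1=-1, C3: -1>-4, C4: 3=3, C5: 8=8.
a5 is at least as good everywhere and strictly better somewhere (tied only at C1, C2, C4, C5), so a5 weakly but not strictly dominates a1.

a5 weakly dominates a1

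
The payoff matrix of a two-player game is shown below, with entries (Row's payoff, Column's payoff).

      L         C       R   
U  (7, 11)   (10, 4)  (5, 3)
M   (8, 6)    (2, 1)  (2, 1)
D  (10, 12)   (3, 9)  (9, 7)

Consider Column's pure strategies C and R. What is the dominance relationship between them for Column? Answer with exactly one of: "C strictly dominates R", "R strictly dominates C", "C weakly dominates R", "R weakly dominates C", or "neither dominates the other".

Compare C to R across every action of Row: U: 4>3, M: 1=1, D: 9>7.
C is at least as good everywhere and strictly better somewhere (tied only at M), so C weakly but not strictly dominates R.

C weakly dominates R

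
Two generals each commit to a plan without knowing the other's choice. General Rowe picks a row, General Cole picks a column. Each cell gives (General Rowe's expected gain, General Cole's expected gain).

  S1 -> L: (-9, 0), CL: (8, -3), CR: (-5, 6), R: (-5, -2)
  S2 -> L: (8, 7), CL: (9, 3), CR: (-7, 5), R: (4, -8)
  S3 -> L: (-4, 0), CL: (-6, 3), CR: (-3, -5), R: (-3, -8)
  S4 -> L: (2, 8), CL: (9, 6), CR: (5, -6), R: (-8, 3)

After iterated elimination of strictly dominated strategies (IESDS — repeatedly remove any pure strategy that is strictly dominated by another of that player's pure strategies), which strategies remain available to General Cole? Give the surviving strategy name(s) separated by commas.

Column R is eliminated: L beats it against every remaining row (S1: 0>-2, S2: 7>-8, S3: 0>-8, S4: 8>3).
Row S1 is eliminated: S4 beats it against every remaining column (L: 2>-9, CL: 9>8, CR: 5>-5).
For General Rowe, S4 strictly dominates S3 on the remaining columns (L: 2>-4, CL: 9>-6, CR: 5>-3); eliminate S3.
For General Cole, L strictly dominates CL on the remaining rows (S2: 7>3, S4: 8>6); eliminate CL.
For General Cole, L strictly dominates CR on the remaining rows (S2: 7>5, S4: 8>-6); eliminate CR.
General Rowe's strategy S4 is strictly dominated by S2 (L: 8>2) and is removed.
Among the remaining strategies, none is strictly dominated by another pure strategy of the same player, so the elimination stops.
Surviving strategies — General Rowe: {S2}; General Cole: {L}.

L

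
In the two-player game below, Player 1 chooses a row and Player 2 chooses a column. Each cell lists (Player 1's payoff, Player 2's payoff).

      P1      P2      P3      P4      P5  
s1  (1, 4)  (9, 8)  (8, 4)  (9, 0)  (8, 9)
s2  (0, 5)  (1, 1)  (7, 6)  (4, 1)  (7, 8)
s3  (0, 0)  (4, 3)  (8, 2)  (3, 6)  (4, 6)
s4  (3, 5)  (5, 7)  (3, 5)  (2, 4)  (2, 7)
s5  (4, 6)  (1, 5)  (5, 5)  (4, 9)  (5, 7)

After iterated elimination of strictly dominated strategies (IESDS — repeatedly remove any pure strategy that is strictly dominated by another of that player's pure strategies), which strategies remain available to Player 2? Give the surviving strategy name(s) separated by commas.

P5

Row s2 is eliminated: s1 beats it against every remaining column (P1: 1>0, P2: 9>1, P3: 8>7, P4: 9>4, P5: 8>7).
Player 2's strategy P1 is strictly dominated by P5 (s1: 9>4, s3: 6>0, s4: 7>5, s5: 7>6) and is removed.
Player 1's strategy s4 is strictly dominated by s1 (P2: 9>5, P3: 8>3, P4: 9>2, P5: 8>2) and is removed.
Player 1's strategy s5 is strictly dominated by s1 (P2: 9>1, P3: 8>5, P4: 9>4, P5: 8>5) and is removed.
Column P2 is eliminated: P5 beats it against every remaining row (s1: 9>8, s3: 6>3).
Player 2's strategy P3 is strictly dominated by P5 (s1: 9>4, s3: 6>2) and is removed.
Player 1's strategy s3 is strictly dominated by s1 (P4: 9>3, P5: 8>4) and is removed.
Player 2's strategy P4 is strictly dominated by P5 (s1: 9>0) and is removed.
Among the remaining strategies, none is strictly dominated by another pure strategy of the same player, so the elimination stops.
Surviving strategies — Player 1: {s1}; Player 2: {P5}.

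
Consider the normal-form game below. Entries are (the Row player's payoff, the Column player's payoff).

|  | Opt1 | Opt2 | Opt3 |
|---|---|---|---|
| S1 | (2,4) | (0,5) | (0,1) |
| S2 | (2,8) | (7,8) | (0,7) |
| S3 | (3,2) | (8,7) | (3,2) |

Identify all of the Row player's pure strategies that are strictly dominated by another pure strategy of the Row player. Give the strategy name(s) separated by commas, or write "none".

S1, S2

S1: dominated, since S3 does at least as well everywhere (Opt1: 3>2, Opt2: 8>0, Opt3: 3>0).
S3 strictly dominates S2 — Opt1: 3>2, Opt2: 8>7, Opt3: 3>0.
Nothing dominates S3: S1 at Opt1 (3>2); S2 at Opt1 (3>2).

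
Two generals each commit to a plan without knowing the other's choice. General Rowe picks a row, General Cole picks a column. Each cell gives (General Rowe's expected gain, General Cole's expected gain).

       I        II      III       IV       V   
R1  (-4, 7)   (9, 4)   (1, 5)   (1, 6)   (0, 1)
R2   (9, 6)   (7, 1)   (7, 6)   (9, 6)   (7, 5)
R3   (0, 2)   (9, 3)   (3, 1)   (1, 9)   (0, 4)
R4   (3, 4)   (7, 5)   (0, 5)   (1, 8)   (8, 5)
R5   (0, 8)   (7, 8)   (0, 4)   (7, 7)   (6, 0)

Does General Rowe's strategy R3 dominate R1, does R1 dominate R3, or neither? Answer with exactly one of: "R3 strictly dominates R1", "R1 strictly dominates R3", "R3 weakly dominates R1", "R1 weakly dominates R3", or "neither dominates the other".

R3 weakly dominates R1

Compare R3 to R1 across every action of General Cole: I: 0>-4, II: 9=9, III: 3>1, IV: 1=1, V: 0=0.
R3 is at least as good everywhere and strictly better somewhere (tied only at II, IV, V), so R3 weakly but not strictly dominates R1.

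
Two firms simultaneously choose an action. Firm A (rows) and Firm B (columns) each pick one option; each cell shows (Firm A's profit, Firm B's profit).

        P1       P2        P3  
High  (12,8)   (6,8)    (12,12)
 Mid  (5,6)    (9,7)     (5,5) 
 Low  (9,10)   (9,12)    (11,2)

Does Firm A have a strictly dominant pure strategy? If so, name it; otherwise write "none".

none

High fails to dominate Mid at P2 (6<9).
Mid fails to dominate High at P1 (5<12).
Low fails to dominate High at P1 (9<12).
No single strategy dominates all the others.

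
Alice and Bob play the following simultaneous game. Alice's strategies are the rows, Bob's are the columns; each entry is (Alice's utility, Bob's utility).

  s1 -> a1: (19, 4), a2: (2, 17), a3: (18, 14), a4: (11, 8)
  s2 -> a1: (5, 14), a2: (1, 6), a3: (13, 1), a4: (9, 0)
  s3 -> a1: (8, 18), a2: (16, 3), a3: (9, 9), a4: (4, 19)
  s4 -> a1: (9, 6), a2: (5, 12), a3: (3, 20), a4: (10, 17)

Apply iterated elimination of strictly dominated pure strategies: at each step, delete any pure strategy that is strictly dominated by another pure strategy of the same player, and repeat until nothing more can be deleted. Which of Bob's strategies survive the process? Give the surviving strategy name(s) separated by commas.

a2, a3, a4

Alice's strategy s2 is strictly dominated by s1 (a1: 19>5, a2: 2>1, a3: 18>13, a4: 11>9) and is removed.
For Bob, a4 strictly dominates a1 on the remaining rows (s1: 8>4, s3: 19>18, s4: 17>6); eliminate a1.
Among the remaining strategies, none is strictly dominated by another pure strategy of the same player, so the elimination stops.
Surviving strategies — Alice: {s1, s3, s4}; Bob: {a2, a3, a4}.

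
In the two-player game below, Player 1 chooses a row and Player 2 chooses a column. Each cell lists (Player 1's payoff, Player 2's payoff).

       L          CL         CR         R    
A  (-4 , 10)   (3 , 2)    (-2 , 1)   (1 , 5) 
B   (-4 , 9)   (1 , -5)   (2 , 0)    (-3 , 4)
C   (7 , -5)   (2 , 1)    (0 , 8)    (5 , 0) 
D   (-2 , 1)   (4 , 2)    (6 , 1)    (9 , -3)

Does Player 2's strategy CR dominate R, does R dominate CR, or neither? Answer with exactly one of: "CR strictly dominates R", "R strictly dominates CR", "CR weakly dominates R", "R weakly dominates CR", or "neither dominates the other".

neither dominates the other

CR's payoffs vs R's, by Player 1's action — A: 1<5, B: 0<4, C: 8>0, D: 1>-3.
CR does better at C, D but worse at A, B; neither strategy dominates the other.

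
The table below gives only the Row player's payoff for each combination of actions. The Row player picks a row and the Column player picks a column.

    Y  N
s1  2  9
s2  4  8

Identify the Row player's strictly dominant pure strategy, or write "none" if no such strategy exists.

none

s1 fails to dominate s2 at Y (2<4).
s2 fails to dominate s1 at N (8<9).
No single strategy dominates all the others.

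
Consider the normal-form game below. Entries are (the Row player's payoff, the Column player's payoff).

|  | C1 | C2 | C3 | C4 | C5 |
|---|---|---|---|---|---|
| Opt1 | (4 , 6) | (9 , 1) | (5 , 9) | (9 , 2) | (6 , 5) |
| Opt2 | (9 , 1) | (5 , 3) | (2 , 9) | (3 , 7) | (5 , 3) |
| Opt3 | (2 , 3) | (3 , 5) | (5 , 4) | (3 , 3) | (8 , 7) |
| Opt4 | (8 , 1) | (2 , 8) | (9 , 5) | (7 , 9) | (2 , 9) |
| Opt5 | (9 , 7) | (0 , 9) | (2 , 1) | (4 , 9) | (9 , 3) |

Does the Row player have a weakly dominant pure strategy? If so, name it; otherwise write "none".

none

Opt1 fails to dominate Opt2 at C1 (4<9).
Opt2 fails to dominate Opt1 at C2 (5<9).
Opt3 fails to dominate Opt1 at C1 (2<4).
Opt4 fails to dominate Opt1 at C2 (2<9).
Opt5 fails to dominate Opt1 at C2 (0<9).
No single strategy dominates all the others.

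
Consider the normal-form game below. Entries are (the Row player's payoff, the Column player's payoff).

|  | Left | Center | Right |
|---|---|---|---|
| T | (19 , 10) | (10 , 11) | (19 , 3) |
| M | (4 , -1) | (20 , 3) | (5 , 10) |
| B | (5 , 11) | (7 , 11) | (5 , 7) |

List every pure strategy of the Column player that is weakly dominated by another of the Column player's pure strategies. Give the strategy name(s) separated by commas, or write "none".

Left

Left is weakly dominated by Center (T: 11>10, M: 3>-1, B: 11=11).
Center: no other strategy beats it everywhere (Left at T (11>10); Right at T (11>3)).
Right: no other strategy beats it everywhere (Left at M (10>-1); Center at M (10>3)).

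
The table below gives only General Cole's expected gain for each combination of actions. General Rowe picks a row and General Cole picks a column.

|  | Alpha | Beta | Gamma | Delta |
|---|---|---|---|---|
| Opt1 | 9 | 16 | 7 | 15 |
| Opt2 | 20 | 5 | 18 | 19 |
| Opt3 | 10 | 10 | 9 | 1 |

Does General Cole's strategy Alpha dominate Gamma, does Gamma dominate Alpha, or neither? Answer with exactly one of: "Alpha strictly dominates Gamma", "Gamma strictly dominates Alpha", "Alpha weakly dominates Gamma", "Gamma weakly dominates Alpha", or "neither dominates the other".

Compare Alpha to Gamma across each opponent action: Opt1: 9>7, Opt2: 20>18, Opt3: 10>9.
Alpha gives a strictly higher payoff against each opponent action, so Alpha strictly dominates Gamma.

Alpha strictly dominates Gamma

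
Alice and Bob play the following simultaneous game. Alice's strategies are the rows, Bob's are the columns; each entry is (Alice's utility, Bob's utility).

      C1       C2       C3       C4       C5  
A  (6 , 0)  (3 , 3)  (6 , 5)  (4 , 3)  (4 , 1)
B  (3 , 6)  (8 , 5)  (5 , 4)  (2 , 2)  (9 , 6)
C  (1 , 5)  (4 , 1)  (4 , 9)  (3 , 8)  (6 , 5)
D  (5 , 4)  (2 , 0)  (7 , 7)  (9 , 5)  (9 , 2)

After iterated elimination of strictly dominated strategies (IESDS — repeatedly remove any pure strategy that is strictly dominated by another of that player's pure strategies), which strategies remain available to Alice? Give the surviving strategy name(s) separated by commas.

For Bob, C3 strictly dominates C4 on the remaining rows (A: 5>3, B: 4>2, C: 9>8, D: 7>5); eliminate C4.
Row C is eliminated: B beats it against every remaining column (C1: 3>1, C2: 8>4, C3: 5>4, C5: 9>6).
Among the remaining strategies, none is strictly dominated by another pure strategy of the same player, so the elimination stops.
Surviving strategies — Alice: {A, B, D}; Bob: {C1, C2, C3, C5}.

A, B, D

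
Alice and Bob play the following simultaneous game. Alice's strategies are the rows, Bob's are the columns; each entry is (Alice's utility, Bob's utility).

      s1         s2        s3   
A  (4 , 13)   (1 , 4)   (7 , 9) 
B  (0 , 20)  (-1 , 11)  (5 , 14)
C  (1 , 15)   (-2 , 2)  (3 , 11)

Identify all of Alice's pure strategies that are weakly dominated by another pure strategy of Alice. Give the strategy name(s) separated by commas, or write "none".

B, C

Nothing dominates A: B at s1 (4>0); C at s1 (4>1).
A weakly dominates B — s1: 4>0, s2: 1>-1, s3: 7>5.
C: dominated, since A does at least as well everywhere (s1: 4>1, s2: 1>-2, s3: 7>3).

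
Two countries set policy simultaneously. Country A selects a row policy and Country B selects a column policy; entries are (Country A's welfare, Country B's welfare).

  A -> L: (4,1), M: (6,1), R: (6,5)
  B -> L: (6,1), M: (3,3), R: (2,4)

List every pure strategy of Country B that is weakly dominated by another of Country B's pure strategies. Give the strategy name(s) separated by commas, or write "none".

L, M

L: dominated, since M does at least as well everywhere (A: 1=1, B: 3>1).
R weakly dominates M — A: 5>1, B: 4>3.
R: no other strategy beats it everywhere (L at A (5>1); M at A (5>1)).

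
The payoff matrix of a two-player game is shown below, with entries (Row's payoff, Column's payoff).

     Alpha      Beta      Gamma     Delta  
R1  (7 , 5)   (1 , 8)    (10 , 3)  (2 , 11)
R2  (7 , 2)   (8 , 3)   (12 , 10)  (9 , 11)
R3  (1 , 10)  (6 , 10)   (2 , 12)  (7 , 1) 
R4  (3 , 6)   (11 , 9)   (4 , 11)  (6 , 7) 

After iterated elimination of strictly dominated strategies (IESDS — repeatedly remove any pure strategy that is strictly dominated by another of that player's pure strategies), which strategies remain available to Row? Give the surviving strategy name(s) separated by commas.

R2

Row's strategy R3 is strictly dominated by R2 (Alpha: 7>1, Beta: 8>6, Gamma: 12>2, Delta: 9>7) and is removed.
Column Alpha is eliminated: Beta beats it against every remaining row (R1: 8>5, R2: 3>2, R4: 9>6).
Row's strategy R1 is strictly dominated by R2 (Beta: 8>1, Gamma: 12>10, Delta: 9>2) and is removed.
Column's strategy Beta is strictly dominated by Gamma (R2: 10>3, R4: 11>9) and is removed.
Row R4 is eliminated: R2 beats it against every remaining column (Gamma: 12>4, Delta: 9>6).
Column Gamma is eliminated: Delta beats it against every remaining row (R2: 11>10).
Among the remaining strategies, none is strictly dominated by another pure strategy of the same player, so the elimination stops.
Surviving strategies — Row: {R2}; Column: {Delta}.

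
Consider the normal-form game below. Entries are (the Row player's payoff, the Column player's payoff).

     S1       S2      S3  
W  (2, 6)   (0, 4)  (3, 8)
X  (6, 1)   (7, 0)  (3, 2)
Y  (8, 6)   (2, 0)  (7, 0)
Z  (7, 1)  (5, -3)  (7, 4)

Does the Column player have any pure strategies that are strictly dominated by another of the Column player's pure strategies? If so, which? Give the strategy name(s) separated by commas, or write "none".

S1 is not dominated — it holds its own against S2 at W (6>4); S3 at Y (6>0).
S2: dominated, since S1 does at least as well everywhere (W: 6>4, X: 1>0, Y: 6>0, Z: 1>-3).
Nothing dominates S3: S1 at W (8>6); S2 at W (8>4).

S2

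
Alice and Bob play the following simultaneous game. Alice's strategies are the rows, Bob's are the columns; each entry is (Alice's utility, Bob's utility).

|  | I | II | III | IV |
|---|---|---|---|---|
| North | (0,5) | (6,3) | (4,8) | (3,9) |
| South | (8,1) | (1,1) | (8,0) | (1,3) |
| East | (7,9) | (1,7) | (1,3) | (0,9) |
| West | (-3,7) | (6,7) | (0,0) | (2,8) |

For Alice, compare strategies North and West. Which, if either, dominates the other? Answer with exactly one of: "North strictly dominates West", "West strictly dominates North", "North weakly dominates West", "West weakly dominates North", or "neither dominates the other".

North weakly dominates West

North's payoffs vs West's, by Bob's action — I: 0>-3, II: 6=6, III: 4>0, IV: 3>2.
North is at least as good everywhere and strictly better somewhere (tied only at II), so North weakly but not strictly dominates West.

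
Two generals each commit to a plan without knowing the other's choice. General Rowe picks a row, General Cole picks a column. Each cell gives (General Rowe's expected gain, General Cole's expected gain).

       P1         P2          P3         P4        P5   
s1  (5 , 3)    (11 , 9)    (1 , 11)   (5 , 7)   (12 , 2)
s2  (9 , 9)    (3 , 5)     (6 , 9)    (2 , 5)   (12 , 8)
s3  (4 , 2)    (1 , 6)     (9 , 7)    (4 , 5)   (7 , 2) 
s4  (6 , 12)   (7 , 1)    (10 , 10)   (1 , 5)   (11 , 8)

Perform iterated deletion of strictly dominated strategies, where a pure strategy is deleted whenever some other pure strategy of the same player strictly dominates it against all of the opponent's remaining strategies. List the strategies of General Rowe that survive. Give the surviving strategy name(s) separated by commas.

s2, s4

For General Cole, P3 strictly dominates P2 on the remaining rows (s1: 11>9, s2: 9>5, s3: 7>6, s4: 10>1); eliminate P2.
For General Cole, P3 strictly dominates P4 on the remaining rows (s1: 11>7, s2: 9>5, s3: 7>5, s4: 10>5); eliminate P4.
For General Rowe, s4 strictly dominates s3 on the remaining columns (P1: 6>4, P3: 10>9, P5: 11>7); eliminate s3.
For General Cole, P1 strictly dominates P5 on the remaining rows (s1: 3>2, s2: 9>8, s4: 12>8); eliminate P5.
Row s1 is eliminated: s2 beats it against every remaining column (P1: 9>5, P3: 6>1).
Among the remaining strategies, none is strictly dominated by another pure strategy of the same player, so the elimination stops.
Surviving strategies — General Rowe: {s2, s4}; General Cole: {P1, P3}.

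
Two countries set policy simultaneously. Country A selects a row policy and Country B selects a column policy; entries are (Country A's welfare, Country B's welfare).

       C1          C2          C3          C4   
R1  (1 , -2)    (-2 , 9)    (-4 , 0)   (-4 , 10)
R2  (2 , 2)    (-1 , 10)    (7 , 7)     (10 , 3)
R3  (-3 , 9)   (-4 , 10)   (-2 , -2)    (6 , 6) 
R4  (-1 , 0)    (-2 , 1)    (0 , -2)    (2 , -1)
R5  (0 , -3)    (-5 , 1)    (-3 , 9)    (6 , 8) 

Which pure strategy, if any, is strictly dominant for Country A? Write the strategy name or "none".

R2 vs R1: C1: 2>1, C2: -1>-2, C3: 7>-4, C4: 10>-4.
R2 vs R3: C1: 2>-3, C2: -1>-4, C3: 7>-2, C4: 10>6.
R2 vs R4: C1: 2>-1, C2: -1>-2, C3: 7>0, C4: 10>2.
R2 vs R5: C1: 2>0, C2: -1>-5, C3: 7>-3, C4: 10>6.
R2 strictly beats every other strategy against every opponent action, so it is strictly dominant.

R2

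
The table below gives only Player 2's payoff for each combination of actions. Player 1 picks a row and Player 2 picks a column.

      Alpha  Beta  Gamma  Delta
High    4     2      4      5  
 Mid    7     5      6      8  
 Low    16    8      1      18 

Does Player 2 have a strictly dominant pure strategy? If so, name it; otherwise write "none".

Delta vs Alpha: High: 5>4, Mid: 8>7, Low: 18>16.
Delta vs Beta: High: 5>2, Mid: 8>5, Low: 18>8.
Delta vs Gamma: High: 5>4, Mid: 8>6, Low: 18>1.
Delta strictly beats every other strategy against every opponent action, so it is strictly dominant.

Delta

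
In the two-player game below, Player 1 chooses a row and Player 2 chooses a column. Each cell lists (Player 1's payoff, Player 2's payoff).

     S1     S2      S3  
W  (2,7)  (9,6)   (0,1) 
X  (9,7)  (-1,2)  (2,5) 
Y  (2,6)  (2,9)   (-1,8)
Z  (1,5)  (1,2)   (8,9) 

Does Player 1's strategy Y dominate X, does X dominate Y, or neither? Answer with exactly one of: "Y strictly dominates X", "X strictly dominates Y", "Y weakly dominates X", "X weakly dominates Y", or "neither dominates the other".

Y's payoffs vs X's, by Player 2's action — S1: 2<9, S2: 2>-1, S3: -1<2.
Y does better at S2 but worse at S1, S3; neither strategy dominates the other.

neither dominates the other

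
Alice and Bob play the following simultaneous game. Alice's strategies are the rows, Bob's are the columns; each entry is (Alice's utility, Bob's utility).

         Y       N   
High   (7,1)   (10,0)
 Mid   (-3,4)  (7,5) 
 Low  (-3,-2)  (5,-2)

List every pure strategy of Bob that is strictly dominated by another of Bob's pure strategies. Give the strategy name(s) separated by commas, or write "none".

none

Y is not dominated — it holds its own against N at High (1>0).
N is not dominated — it holds its own against Y at Mid (5>4).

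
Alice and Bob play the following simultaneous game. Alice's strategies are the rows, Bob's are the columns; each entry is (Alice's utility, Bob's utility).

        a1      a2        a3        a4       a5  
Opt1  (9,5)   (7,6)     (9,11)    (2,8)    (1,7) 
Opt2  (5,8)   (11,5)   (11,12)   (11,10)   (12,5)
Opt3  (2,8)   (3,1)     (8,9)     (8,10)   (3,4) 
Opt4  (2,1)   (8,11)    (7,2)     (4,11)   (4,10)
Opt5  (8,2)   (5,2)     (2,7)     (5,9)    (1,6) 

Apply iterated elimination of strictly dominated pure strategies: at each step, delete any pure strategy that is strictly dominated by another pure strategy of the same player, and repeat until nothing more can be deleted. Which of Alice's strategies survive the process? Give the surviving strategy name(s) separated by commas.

For Alice, Opt2 strictly dominates Opt3 on the remaining columns (a1: 5>2, a2: 11>3, a3: 11>8, a4: 11>8, a5: 12>3); eliminate Opt3.
Alice's strategy Opt4 is strictly dominated by Opt2 (a1: 5>2, a2: 11>8, a3: 11>7, a4: 11>4, a5: 12>4) and is removed.
For Bob, a3 strictly dominates a1 on the remaining rows (Opt1: 11>5, Opt2: 12>8, Opt5: 7>2); eliminate a1.
For Alice, Opt2 strictly dominates Opt1 on the remaining columns (a2: 11>7, a3: 11>9, a4: 11>2, a5: 12>1); eliminate Opt1.
Row Opt5 is eliminated: Opt2 beats it against every remaining column (a2: 11>5, a3: 11>2, a4: 11>5, a5: 12>1).
Bob's strategy a2 is strictly dominated by a3 (Opt2: 12>5) and is removed.
Column a4 is eliminated: a3 beats it against every remaining row (Opt2: 12>10).
Column a5 is eliminated: a3 beats it against every remaining row (Opt2: 12>5).
Among the remaining strategies, none is strictly dominated by another pure strategy of the same player, so the elimination stops.
Surviving strategies — Alice: {Opt2}; Bob: {a3}.

Opt2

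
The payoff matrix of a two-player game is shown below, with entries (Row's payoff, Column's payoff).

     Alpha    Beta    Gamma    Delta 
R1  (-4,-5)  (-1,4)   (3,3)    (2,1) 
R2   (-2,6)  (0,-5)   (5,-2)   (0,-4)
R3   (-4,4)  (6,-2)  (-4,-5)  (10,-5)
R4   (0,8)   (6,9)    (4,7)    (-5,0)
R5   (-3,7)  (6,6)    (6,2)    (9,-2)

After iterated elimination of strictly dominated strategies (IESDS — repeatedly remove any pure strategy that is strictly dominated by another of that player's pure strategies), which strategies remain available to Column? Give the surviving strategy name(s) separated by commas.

Row's strategy R1 is strictly dominated by R5 (Alpha: -3>-4, Beta: 6>-1, Gamma: 6>3, Delta: 9>2) and is removed.
For Column, Alpha strictly dominates Gamma on the remaining rows (R2: 6>-2, R3: 4>-5, R4: 8>7, R5: 7>2); eliminate Gamma.
Column's strategy Delta is strictly dominated by Alpha (R2: 6>-4, R3: 4>-5, R4: 8>0, R5: 7>-2) and is removed.
Row R2 is eliminated: R4 beats it against every remaining column (Alpha: 0>-2, Beta: 6>0).
Among the remaining strategies, none is strictly dominated by another pure strategy of the same player, so the elimination stops.
Surviving strategies — Row: {R3, R4, R5}; Column: {Alpha, Beta}.

Alpha, Beta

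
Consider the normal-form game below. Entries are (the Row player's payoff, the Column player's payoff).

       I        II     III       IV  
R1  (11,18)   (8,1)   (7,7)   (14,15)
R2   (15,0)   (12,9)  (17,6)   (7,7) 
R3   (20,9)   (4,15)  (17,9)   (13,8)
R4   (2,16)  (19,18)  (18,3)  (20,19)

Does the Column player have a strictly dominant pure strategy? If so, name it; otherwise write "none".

none

I fails to dominate II at R2 (0<9).
II fails to dominate I at R1 (1<18).
III fails to dominate I at R1 (7<18).
IV fails to dominate I at R1 (15<18).
No single strategy dominates all the others.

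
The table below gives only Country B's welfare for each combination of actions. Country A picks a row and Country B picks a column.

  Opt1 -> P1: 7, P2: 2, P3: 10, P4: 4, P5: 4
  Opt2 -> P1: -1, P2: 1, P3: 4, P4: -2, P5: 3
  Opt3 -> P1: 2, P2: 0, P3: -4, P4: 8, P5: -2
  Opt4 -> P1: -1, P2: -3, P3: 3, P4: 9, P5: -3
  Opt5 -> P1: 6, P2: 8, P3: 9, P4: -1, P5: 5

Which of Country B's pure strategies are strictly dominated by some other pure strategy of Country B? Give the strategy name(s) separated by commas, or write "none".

P1 is not dominated — it holds its own against P2 at Opt1 (7>2); P3 at Opt3 (2>-4); P4 at Opt1 (7>4); P5 at Opt1 (7>4).
P2 is not dominated — it holds its own against P1 at Opt2 (1>-1); P3 at Opt3 (0>-4); P4 at Opt2 (1>-2); P5 at Opt3 (0>-2).
P3: no other strategy beats it everywhere (P1 at Opt1 (10>7); P2 at Opt1 (10>2); P4 at Opt1 (10>4); P5 at Opt1 (10>4)).
Nothing dominates P4: P1 at Opt3 (8>2); P2 at Opt1 (4>2); P3 at Opt3 (8>-4); P5 at Opt1 (4=4).
P5: no other strategy beats it everywhere (P1 at Opt2 (3>-1); P2 at Opt1 (4>2); P3 at Opt3 (-2>-4); P4 at Opt1 (4=4)).

none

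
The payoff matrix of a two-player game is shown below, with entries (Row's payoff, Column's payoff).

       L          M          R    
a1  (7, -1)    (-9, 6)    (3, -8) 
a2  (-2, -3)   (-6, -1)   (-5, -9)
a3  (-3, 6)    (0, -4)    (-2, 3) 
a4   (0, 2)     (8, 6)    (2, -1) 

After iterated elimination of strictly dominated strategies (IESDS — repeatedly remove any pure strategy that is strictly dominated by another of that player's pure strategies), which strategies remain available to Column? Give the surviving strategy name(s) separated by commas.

Row's strategy a2 is strictly dominated by a4 (L: 0>-2, M: 8>-6, R: 2>-5) and is removed.
Row's strategy a3 is strictly dominated by a4 (L: 0>-3, M: 8>0, R: 2>-2) and is removed.
Column L is eliminated: M beats it against every remaining row (a1: 6>-1, a4: 6>2).
For Column, M strictly dominates R on the remaining rows (a1: 6>-8, a4: 6>-1); eliminate R.
Row's strategy a1 is strictly dominated by a4 (M: 8>-9) and is removed.
Among the remaining strategies, none is strictly dominated by another pure strategy of the same player, so the elimination stops.
Surviving strategies — Row: {a4}; Column: {M}.

M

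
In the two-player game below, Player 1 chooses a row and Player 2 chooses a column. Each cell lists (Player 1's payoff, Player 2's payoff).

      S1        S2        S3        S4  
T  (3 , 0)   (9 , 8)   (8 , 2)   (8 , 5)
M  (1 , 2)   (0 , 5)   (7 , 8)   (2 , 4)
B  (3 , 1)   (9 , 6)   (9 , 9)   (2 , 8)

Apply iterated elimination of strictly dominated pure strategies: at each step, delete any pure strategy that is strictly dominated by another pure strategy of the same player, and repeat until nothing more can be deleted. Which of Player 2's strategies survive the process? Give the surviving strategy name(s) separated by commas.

S2, S3, S4

Row M is eliminated: T beats it against every remaining column (S1: 3>1, S2: 9>0, S3: 8>7, S4: 8>2).
For Player 2, S2 strictly dominates S1 on the remaining rows (T: 8>0, B: 6>1); eliminate S1.
Among the remaining strategies, none is strictly dominated by another pure strategy of the same player, so the elimination stops.
Surviving strategies — Player 1: {T, B}; Player 2: {S2, S3, S4}.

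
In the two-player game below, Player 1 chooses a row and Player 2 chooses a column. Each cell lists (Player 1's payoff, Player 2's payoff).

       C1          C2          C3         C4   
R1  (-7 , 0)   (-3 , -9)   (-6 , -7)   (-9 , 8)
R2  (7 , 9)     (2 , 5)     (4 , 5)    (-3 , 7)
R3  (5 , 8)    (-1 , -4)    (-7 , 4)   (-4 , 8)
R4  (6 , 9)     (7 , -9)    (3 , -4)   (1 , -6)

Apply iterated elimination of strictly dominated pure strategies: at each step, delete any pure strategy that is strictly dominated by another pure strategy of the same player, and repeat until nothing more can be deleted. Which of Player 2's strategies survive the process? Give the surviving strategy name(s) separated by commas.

Player 1's strategy R1 is strictly dominated by R2 (C1: 7>-7, C2: 2>-3, C3: 4>-6, C4: -3>-9) and is removed.
For Player 1, R2 strictly dominates R3 on the remaining columns (C1: 7>5, C2: 2>-1, C3: 4>-7, C4: -3>-4); eliminate R3.
Player 2's strategy C2 is strictly dominated by C1 (R2: 9>5, R4: 9>-9) and is removed.
For Player 2, C1 strictly dominates C3 on the remaining rows (R2: 9>5, R4: 9>-4); eliminate C3.
Player 2's strategy C4 is strictly dominated by C1 (R2: 9>7, R4: 9>-6) and is removed.
Player 1's strategy R4 is strictly dominated by R2 (C1: 7>6) and is removed.
Among the remaining strategies, none is strictly dominated by another pure strategy of the same player, so the elimination stops.
Surviving strategies — Player 1: {R2}; Player 2: {C1}.

C1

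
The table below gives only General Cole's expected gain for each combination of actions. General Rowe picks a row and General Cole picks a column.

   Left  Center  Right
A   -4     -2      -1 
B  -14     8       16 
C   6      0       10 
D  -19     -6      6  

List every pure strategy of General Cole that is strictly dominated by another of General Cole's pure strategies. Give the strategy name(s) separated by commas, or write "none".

Left: dominated, since Right does at least as well everywhere (A: -1>-4, B: 16>-14, C: 10>6, D: 6>-19).
Center is strictly dominated by Right (A: -1>-2, B: 16>8, C: 10>0, D: 6>-6).
Right is not dominated — it holds its own against Left at A (-1>-4); Center at A (-1>-2).

Left, Center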